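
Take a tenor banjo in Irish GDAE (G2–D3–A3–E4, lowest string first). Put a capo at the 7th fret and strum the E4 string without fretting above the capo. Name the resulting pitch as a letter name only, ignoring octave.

The capo raises the open E4 by 7 semitones to B4; fretting 0 more gives E4 + 7 + 0 = E4 + 7 semitones, landing on B.

B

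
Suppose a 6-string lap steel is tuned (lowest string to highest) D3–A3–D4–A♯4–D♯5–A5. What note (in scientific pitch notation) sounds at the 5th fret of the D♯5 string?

G♯5

D♯5 is MIDI 75. Adding 5 gives 80, which is G♯5.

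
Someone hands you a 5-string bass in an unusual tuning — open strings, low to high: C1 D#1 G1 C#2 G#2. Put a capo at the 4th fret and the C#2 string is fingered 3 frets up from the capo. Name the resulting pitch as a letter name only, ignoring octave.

G#

The capo raises the open C#2 by 4 semitones to F2; fretting 3 more gives C#2 + 4 + 3 = C#2 + 7 semitones, landing on G#.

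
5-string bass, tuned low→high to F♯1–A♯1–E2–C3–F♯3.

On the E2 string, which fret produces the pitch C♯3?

C♯3 is 9 semitones above the open E2 (E–F–F#–G–G#–A–A#–B–C–C#), so it sits at fret 9.

9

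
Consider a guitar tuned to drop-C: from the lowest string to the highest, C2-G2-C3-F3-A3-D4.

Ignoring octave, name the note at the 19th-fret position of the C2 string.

Each fret is one semitone, so C2 + 19 = G.

G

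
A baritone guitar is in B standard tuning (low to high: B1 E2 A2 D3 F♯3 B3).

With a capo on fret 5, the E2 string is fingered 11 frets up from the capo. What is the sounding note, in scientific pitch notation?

G♯3

The capo raises the open E2 by 5 semitones to A2; fretting 11 more gives E2 + 5 + 11 = E2 + 16 semitones = G♯3.
(Also written A♭.)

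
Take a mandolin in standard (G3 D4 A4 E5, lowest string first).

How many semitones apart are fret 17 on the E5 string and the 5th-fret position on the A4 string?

E5 at fret 17 → A6 (MIDI 93); A4 at fret 5 → D5 (MIDI 74).
93 − 74 = 19, so the two pitches are 19 semitones apart, with A6 the higher.

19 semitones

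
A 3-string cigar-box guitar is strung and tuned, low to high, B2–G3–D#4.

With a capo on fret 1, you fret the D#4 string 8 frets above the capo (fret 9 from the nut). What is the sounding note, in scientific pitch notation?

The capo raises the open D#4 by 1 semitone to E4; fretting 8 more gives D#4 + 1 + 8 = D#4 + 9 semitones = C5.

C5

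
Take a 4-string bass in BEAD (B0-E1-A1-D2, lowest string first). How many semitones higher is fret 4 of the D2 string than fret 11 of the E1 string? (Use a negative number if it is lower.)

3 semitones

D2 at fret 4 → F#2 (MIDI 42); E1 at fret 11 → D#2 (MIDI 39).
42 − 39 = 3, so the two pitches are 3 semitones apart.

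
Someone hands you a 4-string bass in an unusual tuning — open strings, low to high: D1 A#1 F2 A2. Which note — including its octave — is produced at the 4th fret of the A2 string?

Each fret is one semitone, so A2 + 4 = C#3.
(Equivalently spelled Db3.)

C#3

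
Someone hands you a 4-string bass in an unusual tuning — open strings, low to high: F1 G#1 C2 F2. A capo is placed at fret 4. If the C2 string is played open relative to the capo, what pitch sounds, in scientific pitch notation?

The capo raises the open C2 by 4 semitones to E2; fretting 0 more gives C2 + 4 + 0 = C2 + 4 semitones = E2.

E2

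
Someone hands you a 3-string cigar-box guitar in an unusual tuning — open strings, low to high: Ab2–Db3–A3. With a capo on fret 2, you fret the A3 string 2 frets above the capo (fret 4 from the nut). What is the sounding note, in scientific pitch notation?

The capo raises the open A3 by 2 semitones to B3; fretting 2 more gives A3 + 2 + 2 = A3 + 4 semitones = Db4.

Db4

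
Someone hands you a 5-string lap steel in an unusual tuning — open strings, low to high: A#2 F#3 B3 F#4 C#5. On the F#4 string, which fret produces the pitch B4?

B4 is 5 semitones above the open F#4 (F#–G–G#–A–A#–B), so it sits at fret 5.

5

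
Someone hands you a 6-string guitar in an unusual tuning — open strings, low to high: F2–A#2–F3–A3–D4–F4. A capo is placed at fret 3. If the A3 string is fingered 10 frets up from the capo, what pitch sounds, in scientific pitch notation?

The capo raises the open A3 by 3 semitones to C4; fretting 10 more gives A3 + 3 + 10 = A3 + 13 semitones = A#4.
(Also written Bb.)

A#4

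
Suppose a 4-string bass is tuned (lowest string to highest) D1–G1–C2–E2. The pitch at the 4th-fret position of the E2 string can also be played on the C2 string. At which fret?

8

E2 at fret 4 is E2 + 4 semitones = G#2.
The open C2 string is 4 semitones below the open E2, so the same pitch on the C2 string lies at fret 4 + 4 = 8.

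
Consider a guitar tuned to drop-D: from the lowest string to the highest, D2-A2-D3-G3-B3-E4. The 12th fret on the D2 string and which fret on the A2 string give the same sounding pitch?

D2 at fret 12 is D2 + 12 semitones = D3.
The open A2 string is 7 semitones above the open D2, so the same pitch on the A2 string lies at fret 12 − 7 = 5.

5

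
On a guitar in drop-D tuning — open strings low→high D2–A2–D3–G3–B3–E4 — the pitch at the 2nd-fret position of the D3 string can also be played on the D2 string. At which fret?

14

Fret 2 on D3 is MIDI 50 + 2 = 52 (E3). On the D2 string (open MIDI 38), that pitch is 52 − 38 = fret 14.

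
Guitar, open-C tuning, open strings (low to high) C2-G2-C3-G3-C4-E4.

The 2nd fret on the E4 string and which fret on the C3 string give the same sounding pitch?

Fret 2 on E4 is MIDI 64 + 2 = 66 (F♯4). On the C3 string (open MIDI 48), that pitch is 66 − 48 = fret 18.

18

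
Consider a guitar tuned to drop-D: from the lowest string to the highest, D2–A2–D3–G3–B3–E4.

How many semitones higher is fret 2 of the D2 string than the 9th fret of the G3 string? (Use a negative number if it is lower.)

-24 semitones

D2 at fret 2 → E2 (MIDI 40); G3 at fret 9 → E4 (MIDI 64).
40 − 64 = -24, so the two pitches are 24 semitones apart.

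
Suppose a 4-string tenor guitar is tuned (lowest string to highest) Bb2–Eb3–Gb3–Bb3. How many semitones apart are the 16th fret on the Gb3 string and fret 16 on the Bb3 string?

Gb3 at fret 16 → Bb4 (MIDI 70); Bb3 at fret 16 → D5 (MIDI 74).
70 − 74 = -4, so the two pitches are 4 semitones apart, with D5 the higher.

4 semitones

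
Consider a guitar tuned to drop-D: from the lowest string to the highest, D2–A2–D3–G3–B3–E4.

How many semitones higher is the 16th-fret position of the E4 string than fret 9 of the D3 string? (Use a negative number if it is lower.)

21 semitones

E4 at fret 16 → G#5 (MIDI 80); D3 at fret 9 → B3 (MIDI 59).
80 − 59 = 21, so the two pitches are 21 semitones apart.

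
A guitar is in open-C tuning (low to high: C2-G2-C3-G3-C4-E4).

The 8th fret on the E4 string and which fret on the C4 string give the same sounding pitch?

Fret 8 on E4 is MIDI 64 + 8 = 72 (C5). On the C4 string (open MIDI 60), that pitch is 72 − 60 = fret 12.

12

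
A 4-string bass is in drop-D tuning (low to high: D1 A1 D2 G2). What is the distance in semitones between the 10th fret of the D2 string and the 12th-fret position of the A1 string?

3 semitones

D2 at fret 10 → C3 (MIDI 48); A1 at fret 12 → A2 (MIDI 45).
48 − 45 = 3, so the two pitches are 3 semitones apart, with C3 the higher.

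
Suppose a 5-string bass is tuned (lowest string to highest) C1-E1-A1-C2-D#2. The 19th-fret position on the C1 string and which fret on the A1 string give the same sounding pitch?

C1 at fret 19 is C1 + 19 semitones = G2.
The open A1 string is 9 semitones above the open C1, so the same pitch on the A1 string lies at fret 19 − 9 = 10.

10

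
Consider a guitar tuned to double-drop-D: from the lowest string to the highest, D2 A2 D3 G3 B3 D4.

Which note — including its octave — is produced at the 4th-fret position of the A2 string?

Each fret is one semitone, so A2 + 4 = C#3.
(Equivalently spelled Db3.)

C#3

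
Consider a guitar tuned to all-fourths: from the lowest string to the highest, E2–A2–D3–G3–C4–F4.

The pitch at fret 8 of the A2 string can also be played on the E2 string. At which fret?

13

A2 at fret 8 is A2 + 8 semitones = F3.
The open E2 string is 5 semitones below the open A2, so the same pitch on the E2 string lies at fret 8 + 5 = 13.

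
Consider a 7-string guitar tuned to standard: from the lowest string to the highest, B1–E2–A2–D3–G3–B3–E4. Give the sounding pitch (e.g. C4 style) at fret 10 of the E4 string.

D5

Each fret is one semitone, so E4 + 10 = D5.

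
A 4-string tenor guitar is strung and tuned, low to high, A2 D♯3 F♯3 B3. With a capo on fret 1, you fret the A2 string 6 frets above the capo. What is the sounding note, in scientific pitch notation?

E3

The capo raises the open A2 by 1 semitone to A♯2; fretting 6 more gives A2 + 1 + 6 = A2 + 7 semitones = E3.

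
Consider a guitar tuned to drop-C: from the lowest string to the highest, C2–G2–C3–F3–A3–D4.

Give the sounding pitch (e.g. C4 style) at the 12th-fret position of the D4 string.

Each fret is one semitone, so D4 + 12 = D5.

D5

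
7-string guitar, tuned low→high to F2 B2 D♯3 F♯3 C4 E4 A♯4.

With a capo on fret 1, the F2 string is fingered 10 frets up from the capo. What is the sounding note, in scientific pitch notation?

The capo raises the open F2 by 1 semitone to F♯2; fretting 10 more gives F2 + 1 + 10 = F2 + 11 semitones = E3.

E3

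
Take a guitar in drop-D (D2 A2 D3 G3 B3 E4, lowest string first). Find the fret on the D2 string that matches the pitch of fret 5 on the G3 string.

G3 at fret 5 is G3 + 5 semitones = C4.
The open D2 string is 17 semitones below the open G3, so the same pitch on the D2 string lies at fret 5 + 17 = 22.

22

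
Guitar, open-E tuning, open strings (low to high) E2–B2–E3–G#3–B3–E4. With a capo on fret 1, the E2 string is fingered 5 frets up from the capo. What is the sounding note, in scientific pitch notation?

A#2

The capo raises the open E2 by 1 semitone to F2; fretting 5 more gives E2 + 1 + 5 = E2 + 6 semitones = A#2.
(Also written Bb.)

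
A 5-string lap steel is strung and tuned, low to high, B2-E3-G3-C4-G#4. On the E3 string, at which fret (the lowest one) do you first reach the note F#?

2

From E3, count semitones up the chromatic scale until reaching F#: E–F–F# — 2 steps.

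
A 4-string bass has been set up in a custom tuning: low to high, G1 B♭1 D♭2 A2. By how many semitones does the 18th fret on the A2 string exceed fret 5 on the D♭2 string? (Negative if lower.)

21 semitones

A2 at fret 18 → E♭4 (MIDI 63); D♭2 at fret 5 → G♭2 (MIDI 42).
63 − 42 = 21, so the two pitches are 21 semitones apart.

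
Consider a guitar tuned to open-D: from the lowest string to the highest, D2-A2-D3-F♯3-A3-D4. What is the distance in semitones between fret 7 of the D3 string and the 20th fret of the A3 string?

D3 at fret 7 → A3 (MIDI 57); A3 at fret 20 → F5 (MIDI 77).
57 − 77 = -20, so the two pitches are 20 semitones apart, with F5 the higher.

20 semitones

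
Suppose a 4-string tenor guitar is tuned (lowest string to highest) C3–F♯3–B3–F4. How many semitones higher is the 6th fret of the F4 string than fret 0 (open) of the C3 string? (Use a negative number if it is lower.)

F4 at fret 6 → B4 (MIDI 71); C3 at fret 0 → C3 (MIDI 48).
71 − 48 = 23, so the two pitches are 23 semitones apart.

23 semitones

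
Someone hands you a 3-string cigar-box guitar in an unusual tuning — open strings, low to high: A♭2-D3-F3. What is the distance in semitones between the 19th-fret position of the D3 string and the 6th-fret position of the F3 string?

D3 at fret 19 → A4 (MIDI 69); F3 at fret 6 → B3 (MIDI 59).
69 − 59 = 10, so the two pitches are 10 semitones apart, with A4 the higher.

10 semitones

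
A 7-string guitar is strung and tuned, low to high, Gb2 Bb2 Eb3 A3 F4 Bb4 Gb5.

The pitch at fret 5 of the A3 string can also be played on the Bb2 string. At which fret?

16

Fret 5 on A3 is MIDI 57 + 5 = 62 (D4). On the Bb2 string (open MIDI 46), that pitch is 62 − 46 = fret 16.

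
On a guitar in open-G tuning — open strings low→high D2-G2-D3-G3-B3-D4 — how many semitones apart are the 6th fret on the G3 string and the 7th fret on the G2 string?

11 semitones

G3 at fret 6 → C#4 (MIDI 61); G2 at fret 7 → D3 (MIDI 50).
61 − 50 = 11, so the two pitches are 11 semitones apart, with C#4 the higher.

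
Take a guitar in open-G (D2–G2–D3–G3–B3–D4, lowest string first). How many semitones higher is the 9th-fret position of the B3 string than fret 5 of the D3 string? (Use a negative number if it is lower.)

13 semitones

B3 at fret 9 → G#4 (MIDI 68); D3 at fret 5 → G3 (MIDI 55).
68 − 55 = 13, so the two pitches are 13 semitones apart.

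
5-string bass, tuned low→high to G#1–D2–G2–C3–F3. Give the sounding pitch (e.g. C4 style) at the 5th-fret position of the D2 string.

G2

Each fret is one semitone, so D2 + 5 = G2.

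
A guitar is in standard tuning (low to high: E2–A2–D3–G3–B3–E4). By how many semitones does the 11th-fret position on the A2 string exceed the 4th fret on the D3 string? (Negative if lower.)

2 semitones

A2 at fret 11 → G♯3 (MIDI 56); D3 at fret 4 → F♯3 (MIDI 54).
56 − 54 = 2, so the two pitches are 2 semitones apart.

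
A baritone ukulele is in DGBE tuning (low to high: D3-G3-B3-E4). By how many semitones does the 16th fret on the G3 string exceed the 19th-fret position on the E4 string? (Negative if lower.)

G3 at fret 16 → B4 (MIDI 71); E4 at fret 19 → B5 (MIDI 83).
71 − 83 = -12, so the two pitches are 12 semitones apart.

-12 semitones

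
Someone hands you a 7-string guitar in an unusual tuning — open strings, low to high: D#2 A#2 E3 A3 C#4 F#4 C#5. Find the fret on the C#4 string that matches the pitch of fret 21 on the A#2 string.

6

Fret 21 on A#2 is MIDI 46 + 21 = 67 (G4). On the C#4 string (open MIDI 61), that pitch is 67 − 61 = fret 6.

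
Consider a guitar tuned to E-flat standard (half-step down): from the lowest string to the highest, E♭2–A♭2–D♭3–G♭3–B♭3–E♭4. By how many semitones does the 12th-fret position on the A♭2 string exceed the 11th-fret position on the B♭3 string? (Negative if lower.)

A♭2 at fret 12 → A♭3 (MIDI 56); B♭3 at fret 11 → A4 (MIDI 69).
56 − 69 = -13, so the two pitches are 13 semitones apart.

-13 semitones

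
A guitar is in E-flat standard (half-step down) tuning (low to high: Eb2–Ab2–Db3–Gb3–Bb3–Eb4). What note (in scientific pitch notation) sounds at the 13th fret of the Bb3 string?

Bb3 is MIDI 58. Adding 13 gives 71, which is B4.

B4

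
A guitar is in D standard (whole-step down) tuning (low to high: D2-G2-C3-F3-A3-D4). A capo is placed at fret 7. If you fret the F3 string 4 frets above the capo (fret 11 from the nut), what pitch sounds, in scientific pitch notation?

E4

The capo raises the open F3 by 7 semitones to C4; fretting 4 more gives F3 + 7 + 4 = F3 + 11 semitones = E4.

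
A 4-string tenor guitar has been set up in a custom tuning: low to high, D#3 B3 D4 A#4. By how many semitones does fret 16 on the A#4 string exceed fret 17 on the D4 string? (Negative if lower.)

7 semitones

A#4 at fret 16 → D6 (MIDI 86); D4 at fret 17 → G5 (MIDI 79).
86 − 79 = 7, so the two pitches are 7 semitones apart.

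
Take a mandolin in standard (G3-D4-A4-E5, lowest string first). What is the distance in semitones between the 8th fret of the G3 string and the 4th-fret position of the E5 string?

G3 at fret 8 → D♯4 (MIDI 63); E5 at fret 4 → G♯5 (MIDI 80).
63 − 80 = -17, so the two pitches are 17 semitones apart, with G♯5 the higher.

17 semitones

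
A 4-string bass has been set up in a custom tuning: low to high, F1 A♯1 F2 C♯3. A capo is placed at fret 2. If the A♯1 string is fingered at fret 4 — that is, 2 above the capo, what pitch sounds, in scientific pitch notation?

The capo raises the open A♯1 by 2 semitones to C2; fretting 2 more gives A♯1 + 2 + 2 = A♯1 + 4 semitones = D2.

D2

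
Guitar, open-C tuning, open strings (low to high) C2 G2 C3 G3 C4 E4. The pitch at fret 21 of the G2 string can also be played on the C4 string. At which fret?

G2 at fret 21 is G2 + 21 semitones = E4.
The open C4 string is 17 semitones above the open G2, so the same pitch on the C4 string lies at fret 21 − 17 = 4.

4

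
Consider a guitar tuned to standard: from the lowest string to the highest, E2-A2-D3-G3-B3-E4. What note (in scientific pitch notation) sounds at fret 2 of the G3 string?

G3 is MIDI 55. Adding 2 gives 57, which is A3.

A3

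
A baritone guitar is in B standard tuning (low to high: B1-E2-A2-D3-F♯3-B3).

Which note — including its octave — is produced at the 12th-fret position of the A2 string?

A2 is MIDI 45. Adding 12 gives 57, which is A3.

A3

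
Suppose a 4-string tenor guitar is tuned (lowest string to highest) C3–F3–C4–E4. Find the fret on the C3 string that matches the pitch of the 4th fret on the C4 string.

Fret 4 on C4 is MIDI 60 + 4 = 64 (E4). On the C3 string (open MIDI 48), that pitch is 64 − 48 = fret 16.

16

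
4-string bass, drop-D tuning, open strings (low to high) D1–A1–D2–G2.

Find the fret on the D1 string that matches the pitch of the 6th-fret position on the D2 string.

18

D2 at fret 6 is D2 + 6 semitones = G#2.
The open D1 string is 12 semitones below the open D2, so the same pitch on the D1 string lies at fret 6 + 12 = 18.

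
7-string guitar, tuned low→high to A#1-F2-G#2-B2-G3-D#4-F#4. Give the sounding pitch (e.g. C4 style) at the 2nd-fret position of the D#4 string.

The open D#4 string plus 2 semitones: D#–E–F.
No B→C boundary is crossed, so the octave stays at 4.

F4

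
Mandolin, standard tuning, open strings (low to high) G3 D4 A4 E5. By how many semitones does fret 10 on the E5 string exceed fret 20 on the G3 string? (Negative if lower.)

E5 at fret 10 → D6 (MIDI 86); G3 at fret 20 → D#5 (MIDI 75).
86 − 75 = 11, so the two pitches are 11 semitones apart.

11 semitones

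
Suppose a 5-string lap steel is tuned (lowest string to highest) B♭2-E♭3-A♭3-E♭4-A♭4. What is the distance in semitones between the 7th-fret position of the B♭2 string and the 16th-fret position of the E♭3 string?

B♭2 at fret 7 → F3 (MIDI 53); E♭3 at fret 16 → G4 (MIDI 67).
53 − 67 = -14, so the two pitches are 14 semitones apart, with G4 the higher.

14 semitones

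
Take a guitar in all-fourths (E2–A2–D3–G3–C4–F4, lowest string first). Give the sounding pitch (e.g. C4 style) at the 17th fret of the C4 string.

Each fret is one semitone, so C4 + 17 = F5.

F5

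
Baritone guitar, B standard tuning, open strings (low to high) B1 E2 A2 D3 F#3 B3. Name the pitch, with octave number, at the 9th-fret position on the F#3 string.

D#4

The open F#3 string plus 9 semitones: F#–G–G#–A–A#–B–C–C#–D–D#.
The walk passes from B into C once, so the octave number goes from 3 to 4.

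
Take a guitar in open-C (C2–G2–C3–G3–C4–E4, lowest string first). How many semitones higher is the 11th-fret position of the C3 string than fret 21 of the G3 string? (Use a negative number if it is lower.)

-17 semitones

C3 at fret 11 → B3 (MIDI 59); G3 at fret 21 → E5 (MIDI 76).
59 − 76 = -17, so the two pitches are 17 semitones apart.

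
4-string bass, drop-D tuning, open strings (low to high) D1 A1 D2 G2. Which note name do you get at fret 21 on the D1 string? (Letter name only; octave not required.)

D1 is MIDI 26. Adding 21 gives 47; 47 mod 12 = 11, i.e. B.

B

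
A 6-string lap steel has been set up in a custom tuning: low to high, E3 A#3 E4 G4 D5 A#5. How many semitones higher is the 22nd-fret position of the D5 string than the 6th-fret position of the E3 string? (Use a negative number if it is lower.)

38 semitones

D5 at fret 22 → C7 (MIDI 96); E3 at fret 6 → A#3 (MIDI 58).
96 − 58 = 38, so the two pitches are 38 semitones apart.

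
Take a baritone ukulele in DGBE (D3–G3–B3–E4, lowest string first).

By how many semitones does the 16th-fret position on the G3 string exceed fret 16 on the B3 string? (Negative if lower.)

-4 semitones

G3 at fret 16 → B4 (MIDI 71); B3 at fret 16 → D#5 (MIDI 75).
71 − 75 = -4, so the two pitches are 4 semitones apart.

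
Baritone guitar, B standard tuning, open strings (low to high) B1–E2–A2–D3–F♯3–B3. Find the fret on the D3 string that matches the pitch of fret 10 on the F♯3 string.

14

Fret 10 on F♯3 is MIDI 54 + 10 = 64 (E4). On the D3 string (open MIDI 50), that pitch is 64 − 50 = fret 14.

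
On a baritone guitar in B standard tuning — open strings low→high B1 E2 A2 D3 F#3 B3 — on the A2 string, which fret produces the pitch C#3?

C#3 is 4 semitones above the open A2 (A–A#–B–C–C#), so it sits at fret 4.

4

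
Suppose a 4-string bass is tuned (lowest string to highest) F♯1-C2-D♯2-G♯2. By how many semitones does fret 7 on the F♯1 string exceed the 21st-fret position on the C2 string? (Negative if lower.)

-20 semitones

F♯1 at fret 7 → C♯2 (MIDI 37); C2 at fret 21 → A3 (MIDI 57).
37 − 57 = -20, so the two pitches are 20 semitones apart.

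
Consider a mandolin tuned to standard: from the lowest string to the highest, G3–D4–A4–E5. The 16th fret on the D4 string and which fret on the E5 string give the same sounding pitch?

Fret 16 on D4 is MIDI 62 + 16 = 78 (F♯5). On the E5 string (open MIDI 76), that pitch is 78 − 76 = fret 2.

2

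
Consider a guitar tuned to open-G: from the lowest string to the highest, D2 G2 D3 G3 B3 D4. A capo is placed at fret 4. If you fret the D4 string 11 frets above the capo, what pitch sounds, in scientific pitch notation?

The capo raises the open D4 by 4 semitones to F#4; fretting 11 more gives D4 + 4 + 11 = D4 + 15 semitones = F5.

F5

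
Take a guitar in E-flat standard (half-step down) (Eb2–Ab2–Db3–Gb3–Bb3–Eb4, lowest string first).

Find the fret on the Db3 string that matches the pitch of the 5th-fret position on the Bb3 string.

Bb3 at fret 5 is Bb3 + 5 semitones = Eb4.
The open Db3 string is 9 semitones below the open Bb3, so the same pitch on the Db3 string lies at fret 5 + 9 = 14.

14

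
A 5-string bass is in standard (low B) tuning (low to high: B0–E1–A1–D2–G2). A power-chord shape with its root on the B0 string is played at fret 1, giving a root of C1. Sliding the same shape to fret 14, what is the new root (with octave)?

Moving from fret 1 to fret 14 shifts the root by 13 semitones.
C1 up 13 semitones is C#2.

C#2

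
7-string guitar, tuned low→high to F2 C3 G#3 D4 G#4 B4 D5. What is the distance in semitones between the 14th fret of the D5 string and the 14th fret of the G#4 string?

6 semitones

D5 at fret 14 → E6 (MIDI 88); G#4 at fret 14 → A#5 (MIDI 82).
88 − 82 = 6, so the two pitches are 6 semitones apart, with E6 the higher.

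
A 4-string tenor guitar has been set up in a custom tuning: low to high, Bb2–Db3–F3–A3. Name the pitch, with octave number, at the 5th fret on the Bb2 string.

Each fret is one semitone, so Bb2 + 5 = Eb3.

Eb3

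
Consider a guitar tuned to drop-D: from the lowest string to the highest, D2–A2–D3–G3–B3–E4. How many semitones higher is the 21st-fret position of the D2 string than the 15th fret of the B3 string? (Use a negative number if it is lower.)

D2 at fret 21 → B3 (MIDI 59); B3 at fret 15 → D5 (MIDI 74).
59 − 74 = -15, so the two pitches are 15 semitones apart.

-15 semitones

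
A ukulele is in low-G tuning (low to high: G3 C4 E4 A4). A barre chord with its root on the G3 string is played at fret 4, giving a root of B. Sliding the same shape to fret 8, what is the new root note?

Moving from fret 4 to fret 8 shifts the root by 4 semitones.
B up 4 semitones is D♯.

D♯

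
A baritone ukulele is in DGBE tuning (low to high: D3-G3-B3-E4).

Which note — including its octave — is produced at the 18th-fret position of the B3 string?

The open B3 string plus 18 semitones: B–C–C#–D–…–D#–E–F.
The walk passes from B into C 2 times, so the octave number goes from 3 to 5.

F5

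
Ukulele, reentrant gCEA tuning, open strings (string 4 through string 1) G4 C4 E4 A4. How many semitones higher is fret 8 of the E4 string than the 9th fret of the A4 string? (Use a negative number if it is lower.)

E4 at fret 8 → C5 (MIDI 72); A4 at fret 9 → F♯5 (MIDI 78).
72 − 78 = -6, so the two pitches are 6 semitones apart.

-6 semitones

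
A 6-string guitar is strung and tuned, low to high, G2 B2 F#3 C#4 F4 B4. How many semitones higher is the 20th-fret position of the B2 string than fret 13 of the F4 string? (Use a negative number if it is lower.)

-11 semitones

B2 at fret 20 → G4 (MIDI 67); F4 at fret 13 → F#5 (MIDI 78).
67 − 78 = -11, so the two pitches are 11 semitones apart.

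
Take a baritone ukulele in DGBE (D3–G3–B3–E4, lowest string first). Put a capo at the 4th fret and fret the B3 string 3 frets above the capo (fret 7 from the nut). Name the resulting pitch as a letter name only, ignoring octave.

F#

The capo raises the open B3 by 4 semitones to D#4; fretting 3 more gives B3 + 4 + 3 = B3 + 7 semitones, landing on F#.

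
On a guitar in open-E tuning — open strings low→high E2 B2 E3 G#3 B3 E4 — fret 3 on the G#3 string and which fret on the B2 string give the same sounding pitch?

12

G#3 at fret 3 is G#3 + 3 semitones = B3.
The open B2 string is 9 semitones below the open G#3, so the same pitch on the B2 string lies at fret 3 + 9 = 12.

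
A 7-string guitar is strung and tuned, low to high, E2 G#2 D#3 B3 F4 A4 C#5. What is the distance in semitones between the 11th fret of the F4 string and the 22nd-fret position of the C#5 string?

19 semitones

F4 at fret 11 → E5 (MIDI 76); C#5 at fret 22 → B6 (MIDI 95).
76 − 95 = -19, so the two pitches are 19 semitones apart, with B6 the higher.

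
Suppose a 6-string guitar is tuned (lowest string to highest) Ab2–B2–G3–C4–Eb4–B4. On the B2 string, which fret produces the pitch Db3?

2

Db3 is 2 semitones above the open B2 (B–C–Db), so it sits at fret 2.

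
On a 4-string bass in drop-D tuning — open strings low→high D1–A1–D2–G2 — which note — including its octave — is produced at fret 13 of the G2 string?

G♯3

The open G2 string plus 13 semitones: G–G#–A–A#–…–F#–G–G#.
The walk passes from B into C once, so the octave number goes from 2 to 3.
(Equivalently spelled A♭3.)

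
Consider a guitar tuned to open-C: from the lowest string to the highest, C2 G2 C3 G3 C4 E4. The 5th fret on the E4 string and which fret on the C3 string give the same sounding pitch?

21

E4 at fret 5 is E4 + 5 semitones = A4.
The open C3 string is 16 semitones below the open E4, so the same pitch on the C3 string lies at fret 5 + 16 = 21.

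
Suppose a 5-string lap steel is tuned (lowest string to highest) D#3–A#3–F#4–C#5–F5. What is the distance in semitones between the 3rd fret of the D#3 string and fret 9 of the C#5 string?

28 semitones

D#3 at fret 3 → F#3 (MIDI 54); C#5 at fret 9 → A#5 (MIDI 82).
54 − 82 = -28, so the two pitches are 28 semitones apart, with A#5 the higher.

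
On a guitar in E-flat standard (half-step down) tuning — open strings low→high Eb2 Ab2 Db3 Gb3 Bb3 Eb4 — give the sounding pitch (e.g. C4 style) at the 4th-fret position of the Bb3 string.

D4

Each fret is one semitone, so Bb3 + 4 = D4.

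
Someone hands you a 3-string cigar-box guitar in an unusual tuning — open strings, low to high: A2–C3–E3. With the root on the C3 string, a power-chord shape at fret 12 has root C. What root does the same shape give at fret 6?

Moving from fret 12 to fret 6 shifts the root by -6 semitones.
C down 6 semitones is F♯.

F♯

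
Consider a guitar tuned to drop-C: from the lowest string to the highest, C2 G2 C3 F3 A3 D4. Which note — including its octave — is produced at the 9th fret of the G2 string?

The open G2 string plus 9 semitones: G–G#–A–A#–B–C–C#–D–D#–E.
The walk passes from B into C once, so the octave number goes from 2 to 3.

E3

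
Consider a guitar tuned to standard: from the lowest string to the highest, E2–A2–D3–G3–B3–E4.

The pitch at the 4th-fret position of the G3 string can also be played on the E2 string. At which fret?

Fret 4 on G3 is MIDI 55 + 4 = 59 (B3). On the E2 string (open MIDI 40), that pitch is 59 − 40 = fret 19.

19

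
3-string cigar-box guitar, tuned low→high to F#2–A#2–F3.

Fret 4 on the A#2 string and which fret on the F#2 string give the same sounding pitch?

8

Fret 4 on A#2 is MIDI 46 + 4 = 50 (D3). On the F#2 string (open MIDI 42), that pitch is 50 − 42 = fret 8.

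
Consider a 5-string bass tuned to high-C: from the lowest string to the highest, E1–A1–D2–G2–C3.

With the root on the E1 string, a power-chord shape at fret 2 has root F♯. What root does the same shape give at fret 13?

Moving from fret 2 to fret 13 shifts the root by 11 semitones.
F♯ up 11 semitones is F.

F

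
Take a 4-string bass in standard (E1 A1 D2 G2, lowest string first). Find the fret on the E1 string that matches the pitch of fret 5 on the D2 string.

15

Fret 5 on D2 is MIDI 38 + 5 = 43 (G2). On the E1 string (open MIDI 28), that pitch is 43 − 28 = fret 15.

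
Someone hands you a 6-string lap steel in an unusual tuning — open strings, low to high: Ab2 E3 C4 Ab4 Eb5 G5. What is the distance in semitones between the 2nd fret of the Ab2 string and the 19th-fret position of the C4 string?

Ab2 at fret 2 → Bb2 (MIDI 46); C4 at fret 19 → G5 (MIDI 79).
46 − 79 = -33, so the two pitches are 33 semitones apart, with G5 the higher.

33 semitones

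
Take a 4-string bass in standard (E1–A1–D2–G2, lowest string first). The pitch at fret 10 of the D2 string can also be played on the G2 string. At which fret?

Fret 10 on D2 is MIDI 38 + 10 = 48 (C3). On the G2 string (open MIDI 43), that pitch is 48 − 43 = fret 5.

5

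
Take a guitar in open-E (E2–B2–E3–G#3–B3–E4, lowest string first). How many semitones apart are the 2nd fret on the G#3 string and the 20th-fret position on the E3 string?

14 semitones

G#3 at fret 2 → A#3 (MIDI 58); E3 at fret 20 → C5 (MIDI 72).
58 − 72 = -14, so the two pitches are 14 semitones apart, with C5 the higher.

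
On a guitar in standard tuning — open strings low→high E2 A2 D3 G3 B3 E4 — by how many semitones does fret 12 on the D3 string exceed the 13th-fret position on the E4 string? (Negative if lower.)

-15 semitones

D3 at fret 12 → D4 (MIDI 62); E4 at fret 13 → F5 (MIDI 77).
62 − 77 = -15, so the two pitches are 15 semitones apart.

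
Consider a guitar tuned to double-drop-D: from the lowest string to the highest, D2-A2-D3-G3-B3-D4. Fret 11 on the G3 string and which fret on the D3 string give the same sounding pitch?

16

G3 at fret 11 is G3 + 11 semitones = F♯4.
The open D3 string is 5 semitones below the open G3, so the same pitch on the D3 string lies at fret 11 + 5 = 16.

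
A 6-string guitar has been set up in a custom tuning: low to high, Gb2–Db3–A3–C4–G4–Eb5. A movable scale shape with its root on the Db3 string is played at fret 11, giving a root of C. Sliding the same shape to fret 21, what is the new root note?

Bb

Moving from fret 11 to fret 21 shifts the root by 10 semitones.
C up 10 semitones is Bb.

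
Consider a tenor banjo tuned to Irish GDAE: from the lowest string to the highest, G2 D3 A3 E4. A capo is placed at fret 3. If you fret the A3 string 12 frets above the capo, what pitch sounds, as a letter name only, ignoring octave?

The capo raises the open A3 by 3 semitones to C4; fretting 12 more gives A3 + 3 + 12 = A3 + 15 semitones, landing on C.

C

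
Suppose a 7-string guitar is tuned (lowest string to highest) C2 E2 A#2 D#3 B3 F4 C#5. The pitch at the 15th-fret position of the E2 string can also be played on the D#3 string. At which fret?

Fret 15 on E2 is MIDI 40 + 15 = 55 (G3). On the D#3 string (open MIDI 51), that pitch is 55 − 51 = fret 4.

4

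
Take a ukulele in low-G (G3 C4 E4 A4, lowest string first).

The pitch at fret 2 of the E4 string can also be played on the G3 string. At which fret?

11

Fret 2 on E4 is MIDI 64 + 2 = 66 (F♯4). On the G3 string (open MIDI 55), that pitch is 66 − 55 = fret 11.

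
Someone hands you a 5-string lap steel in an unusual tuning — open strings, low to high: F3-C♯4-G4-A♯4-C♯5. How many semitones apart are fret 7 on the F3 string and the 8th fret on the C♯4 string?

F3 at fret 7 → C4 (MIDI 60); C♯4 at fret 8 → A4 (MIDI 69).
60 − 69 = -9, so the two pitches are 9 semitones apart, with A4 the higher.

9 semitones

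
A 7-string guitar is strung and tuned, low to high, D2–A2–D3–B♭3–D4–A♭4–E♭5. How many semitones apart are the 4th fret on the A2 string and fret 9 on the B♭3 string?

A2 at fret 4 → D♭3 (MIDI 49); B♭3 at fret 9 → G4 (MIDI 67).
49 − 67 = -18, so the two pitches are 18 semitones apart, with G4 the higher.

18 semitones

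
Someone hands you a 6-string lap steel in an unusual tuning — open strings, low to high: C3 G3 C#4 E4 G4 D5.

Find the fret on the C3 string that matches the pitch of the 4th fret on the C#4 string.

Fret 4 on C#4 is MIDI 61 + 4 = 65 (F4). On the C3 string (open MIDI 48), that pitch is 65 − 48 = fret 17.

17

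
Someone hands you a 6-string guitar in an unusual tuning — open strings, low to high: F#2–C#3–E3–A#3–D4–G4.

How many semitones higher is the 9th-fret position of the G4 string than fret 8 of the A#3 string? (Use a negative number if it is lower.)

G4 at fret 9 → E5 (MIDI 76); A#3 at fret 8 → F#4 (MIDI 66).
76 − 66 = 10, so the two pitches are 10 semitones apart.

10 semitones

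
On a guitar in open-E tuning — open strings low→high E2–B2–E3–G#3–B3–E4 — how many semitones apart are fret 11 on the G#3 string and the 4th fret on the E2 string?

G#3 at fret 11 → G4 (MIDI 67); E2 at fret 4 → G#2 (MIDI 44).
67 − 44 = 23, so the two pitches are 23 semitones apart, with G4 the higher.

23 semitones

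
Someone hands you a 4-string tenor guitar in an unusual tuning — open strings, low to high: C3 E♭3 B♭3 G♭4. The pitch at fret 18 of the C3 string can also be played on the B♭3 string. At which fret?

C3 at fret 18 is C3 + 18 semitones = G♭4.
The open B♭3 string is 10 semitones above the open C3, so the same pitch on the B♭3 string lies at fret 18 − 10 = 8.

8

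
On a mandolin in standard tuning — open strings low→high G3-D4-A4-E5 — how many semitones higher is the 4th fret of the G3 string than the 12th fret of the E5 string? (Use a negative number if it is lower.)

G3 at fret 4 → B3 (MIDI 59); E5 at fret 12 → E6 (MIDI 88).
59 − 88 = -29, so the two pitches are 29 semitones apart.

-29 semitones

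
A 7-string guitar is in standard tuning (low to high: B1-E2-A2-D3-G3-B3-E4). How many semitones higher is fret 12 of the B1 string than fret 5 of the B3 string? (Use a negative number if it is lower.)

B1 at fret 12 → B2 (MIDI 47); B3 at fret 5 → E4 (MIDI 64).
47 − 64 = -17, so the two pitches are 17 semitones apart.

-17 semitones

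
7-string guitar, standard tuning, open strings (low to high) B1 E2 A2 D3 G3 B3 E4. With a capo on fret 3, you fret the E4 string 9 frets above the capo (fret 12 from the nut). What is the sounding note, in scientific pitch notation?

E5

The capo raises the open E4 by 3 semitones to G4; fretting 9 more gives E4 + 3 + 9 = E4 + 12 semitones = E5.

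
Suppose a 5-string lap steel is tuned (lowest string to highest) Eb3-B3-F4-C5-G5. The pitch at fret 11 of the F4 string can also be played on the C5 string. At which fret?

F4 at fret 11 is F4 + 11 semitones = E5.
The open C5 string is 7 semitones above the open F4, so the same pitch on the C5 string lies at fret 11 − 7 = 4.

4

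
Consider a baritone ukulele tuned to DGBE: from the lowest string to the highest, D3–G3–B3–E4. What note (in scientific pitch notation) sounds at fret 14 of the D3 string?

E4

Each fret is one semitone, so D3 + 14 = E4.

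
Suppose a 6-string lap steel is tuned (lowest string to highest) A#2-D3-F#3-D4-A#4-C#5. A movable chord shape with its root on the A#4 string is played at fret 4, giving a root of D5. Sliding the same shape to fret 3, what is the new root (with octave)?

C#5

Moving from fret 4 to fret 3 shifts the root by -1 semitone.
D5 down 1 semitone is C#5.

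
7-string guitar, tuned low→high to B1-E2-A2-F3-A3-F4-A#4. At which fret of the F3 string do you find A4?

16

A4 is 16 semitones above the open F3 (F–F#–G–G#–…–G–G#–A), so it sits at fret 16.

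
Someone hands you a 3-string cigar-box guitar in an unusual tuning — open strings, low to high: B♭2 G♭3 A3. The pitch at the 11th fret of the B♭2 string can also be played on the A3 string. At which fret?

0

B♭2 at fret 11 is B♭2 + 11 semitones = A3.
The open A3 string is 11 semitones above the open B♭2, so the same pitch on the A3 string lies at fret 11 − 11 = 0.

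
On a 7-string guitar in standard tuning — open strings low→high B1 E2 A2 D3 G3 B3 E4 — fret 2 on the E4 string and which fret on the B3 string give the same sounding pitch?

Fret 2 on E4 is MIDI 64 + 2 = 66 (F♯4). On the B3 string (open MIDI 59), that pitch is 66 − 59 = fret 7.

7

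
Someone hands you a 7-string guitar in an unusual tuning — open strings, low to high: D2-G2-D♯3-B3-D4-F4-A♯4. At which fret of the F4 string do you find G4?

G4 is 2 semitones above the open F4 (F–F#–G), so it sits at fret 2.

2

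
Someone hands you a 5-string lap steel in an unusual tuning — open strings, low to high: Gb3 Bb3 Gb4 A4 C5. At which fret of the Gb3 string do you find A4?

15

A4 is 15 semitones above the open Gb3 (Gb–G–Ab–A–…–G–Ab–A), so it sits at fret 15.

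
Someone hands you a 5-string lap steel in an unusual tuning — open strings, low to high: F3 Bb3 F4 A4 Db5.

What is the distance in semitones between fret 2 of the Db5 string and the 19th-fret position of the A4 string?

Db5 at fret 2 → Eb5 (MIDI 75); A4 at fret 19 → E6 (MIDI 88).
75 − 88 = -13, so the two pitches are 13 semitones apart, with E6 the higher.

13 semitones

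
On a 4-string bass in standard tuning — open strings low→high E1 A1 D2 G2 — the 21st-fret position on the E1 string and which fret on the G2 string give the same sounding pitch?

Fret 21 on E1 is MIDI 28 + 21 = 49 (C♯3). On the G2 string (open MIDI 43), that pitch is 49 − 43 = fret 6.

6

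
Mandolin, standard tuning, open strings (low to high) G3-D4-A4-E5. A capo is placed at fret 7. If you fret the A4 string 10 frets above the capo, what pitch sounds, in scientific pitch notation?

The capo raises the open A4 by 7 semitones to E5; fretting 10 more gives A4 + 7 + 10 = A4 + 17 semitones = D6.

D6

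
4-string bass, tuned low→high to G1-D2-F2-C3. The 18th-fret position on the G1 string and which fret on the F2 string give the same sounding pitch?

8

G1 at fret 18 is G1 + 18 semitones = C#3.
The open F2 string is 10 semitones above the open G1, so the same pitch on the F2 string lies at fret 18 − 10 = 8.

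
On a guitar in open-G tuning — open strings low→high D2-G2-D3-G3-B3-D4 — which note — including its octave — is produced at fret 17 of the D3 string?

G4

Each fret is one semitone, so D3 + 17 = G4.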